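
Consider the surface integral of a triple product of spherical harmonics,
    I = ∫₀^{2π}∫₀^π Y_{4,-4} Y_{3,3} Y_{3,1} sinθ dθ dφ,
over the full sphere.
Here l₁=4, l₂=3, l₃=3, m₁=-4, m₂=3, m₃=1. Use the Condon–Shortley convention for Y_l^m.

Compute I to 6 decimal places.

-0.166198

Rules hold: Σm=0, L=10 even, 1≤3≤7.
N = 9·7·7 = 441
Δ = 4!·4!·2!/11! = 1/34650
Racah Σ t=1..3: t=1:−1/72 t=2:+1/16 t=3:−1/72 = 5/144
⇒ 3j(4 3 3; 0 0 0)² = 2/77, sgn -1
Racah Σ t=4..4: t=4:+1/1152 = 1/1152
⇒ 3j(4 3 3; -4 3 1)² = 1/33, sgn +1
4πI² = N·(3j₀)²·(3jₘ)² = 42/121
I = -1·√(0.347107/4π) = -0.16619847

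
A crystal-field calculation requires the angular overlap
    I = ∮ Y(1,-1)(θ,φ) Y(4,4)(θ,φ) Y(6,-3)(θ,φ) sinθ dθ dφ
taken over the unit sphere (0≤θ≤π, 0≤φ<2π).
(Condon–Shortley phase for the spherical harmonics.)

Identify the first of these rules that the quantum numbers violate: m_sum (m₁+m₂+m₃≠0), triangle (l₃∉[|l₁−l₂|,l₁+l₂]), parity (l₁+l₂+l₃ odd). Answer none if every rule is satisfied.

Σmᵢ = 0  ✓
l₃∈[|l₁−l₂|,l₁+l₂]=[3,5], have l₃=6  ✗
Σlᵢ = 11 ⇒ odd

triangle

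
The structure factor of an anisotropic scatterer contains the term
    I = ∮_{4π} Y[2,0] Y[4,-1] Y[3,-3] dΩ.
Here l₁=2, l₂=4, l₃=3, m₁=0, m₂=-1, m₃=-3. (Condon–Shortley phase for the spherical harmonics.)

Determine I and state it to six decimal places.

Σmᵢ = -4 ≠ 0, so the φ-integral vanishes; I = 0

0.000000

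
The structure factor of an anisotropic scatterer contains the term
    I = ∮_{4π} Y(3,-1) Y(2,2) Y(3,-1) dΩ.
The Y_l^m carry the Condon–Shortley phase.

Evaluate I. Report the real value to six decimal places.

Checks pass: Σm=0; 8 even; l₃=3∈[1,5].
(2·3+1)(2·2+1)(2·3+1) = 245
Δ: 2! 4! 2! / 9! → 1/3780
sum: t=0:+1/24 t=1:−1/4 t=2:+1/24 = -1/6
3j²(3 2 3; 0 0 0) = Δ·Π!·Σ² = 4/105  (sign +1)
sum: t=2:+1/16 = 1/16
3j²(3 2 3; -1 2 -1) = Δ·Π!·Σ² = 2/35  (sign +1)
combine: 4πI² = 245·4/105·2/35 = 8/15
take √, sign +1: I = 0.20601291

0.206013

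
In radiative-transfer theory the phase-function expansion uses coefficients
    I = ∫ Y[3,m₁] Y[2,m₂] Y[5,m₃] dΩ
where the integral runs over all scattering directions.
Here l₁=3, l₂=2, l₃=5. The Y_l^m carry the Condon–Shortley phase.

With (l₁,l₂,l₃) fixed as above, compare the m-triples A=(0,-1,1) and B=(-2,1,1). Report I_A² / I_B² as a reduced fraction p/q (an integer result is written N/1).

10/3

l's match ⇒ only the (l;m) 3-j factors differ between A and B.
A: triangle coeff Δ(3,2,5) = 1/2310; Σ_t [0,0]: t=0:+1/216 = 1/216; (3j)²=8/231 [(3 2 5; 0 -1 1)], sign=+1
B: triangle coeff Δ(3,2,5) = 1/2310; Σ_t [0,0]: t=0:+1/720 = 1/720; (3j)²=4/385 [(3 2 5; -2 1 1)], sign=+1
I_A²/I_B² = (8/231)/(4/385) = 10/3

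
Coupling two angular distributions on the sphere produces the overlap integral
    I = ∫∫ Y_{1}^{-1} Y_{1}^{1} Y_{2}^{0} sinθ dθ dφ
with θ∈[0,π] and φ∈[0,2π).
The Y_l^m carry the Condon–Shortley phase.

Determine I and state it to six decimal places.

0.126157

Rules hold: Σm=0, L=4 even, 0≤2≤2.
N = 3·3·5 = 45
Δ = 0!·2!·2!/5! = 1/30
Racah Σ t=0..0: t=0:+1/1 = 1/1
⇒ 3j(1 1 2; 0 0 0)² = 2/15, sgn +1
Racah Σ t=0..0: t=0:+1/4 = 1/4
⇒ 3j(1 1 2; -1 1 0)² = 1/30, sgn +1
4πI² = N·(3j₀)²·(3jₘ)² = 1/5
I = +1·√(0.2/4π) = 0.12615663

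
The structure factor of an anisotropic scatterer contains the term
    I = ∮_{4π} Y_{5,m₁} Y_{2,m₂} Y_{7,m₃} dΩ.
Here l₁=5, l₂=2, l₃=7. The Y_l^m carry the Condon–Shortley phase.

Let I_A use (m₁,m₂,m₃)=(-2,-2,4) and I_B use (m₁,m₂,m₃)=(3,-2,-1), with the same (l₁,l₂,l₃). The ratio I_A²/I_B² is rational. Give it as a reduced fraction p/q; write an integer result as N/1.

Shared (l₁,l₂,l₃)=(5,2,7): N and (l;000)² cancel in I_A²/I_B².
A: Δ = 0!·10!·4!/15! = 1/15015; Racah Σ t=0..0: t=0:+1/725760 = 1/725760; ⇒ 3j(5 2 7; -2 -2 4)² = 2/91, sgn -1
B: Δ = 0!·10!·4!/15! = 1/15015; Racah Σ t=0..0: t=0:+1/1935360 = 1/1935360; ⇒ 3j(5 2 7; 3 -2 -1)² = 1/1001, sgn +1
I_A²/I_B² = (2/91)/(1/1001) = 22/1

22/1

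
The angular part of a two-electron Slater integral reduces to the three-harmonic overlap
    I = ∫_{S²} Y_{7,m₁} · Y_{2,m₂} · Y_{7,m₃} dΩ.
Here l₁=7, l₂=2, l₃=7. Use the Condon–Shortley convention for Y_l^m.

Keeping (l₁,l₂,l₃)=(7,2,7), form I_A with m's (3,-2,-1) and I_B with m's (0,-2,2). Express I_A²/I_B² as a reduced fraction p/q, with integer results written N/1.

Shared (l₁,l₂,l₃)=(7,2,7): N and (l;000)² cancel in I_A²/I_B².
A: Δ = 2!·12!·2!/17! = 1/185640; Racah Σ t=0..0: t=0:+1/3870720 = 1/3870720; ⇒ 3j(7 2 7; 3 -2 -1)² = 135/6188, sgn +1
B: Δ = 2!·12!·2!/17! = 1/185640; Racah Σ t=0..0: t=0:+1/2419200 = 1/2419200; ⇒ 3j(7 2 7; 0 -2 2)² = 27/1105, sgn -1
I_A²/I_B² = (135/6188)/(27/1105) = 25/28

25/28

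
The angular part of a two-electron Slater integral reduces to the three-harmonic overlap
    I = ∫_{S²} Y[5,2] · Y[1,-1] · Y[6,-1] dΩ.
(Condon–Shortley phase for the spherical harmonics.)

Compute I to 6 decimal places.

-0.129207

Checks pass: Σm=0; 12 even; l₃=6∈[4,6].
(2·5+1)(2·1+1)(2·6+1) = 429
Δ: 0! 10! 2! / 13! → 1/858
sum: t=0:+1/14400 = 1/14400
3j²(5 1 6; 0 0 0) = Δ·Π!·Σ² = 6/143  (sign +1)
sum: t=0:+1/60480 = 1/60480
3j²(5 1 6; 2 -1 -1) = Δ·Π!·Σ² = 5/429  (sign -1)
combine: 4πI² = 429·6/143·5/429 = 30/143
take √, sign -1: I = -0.12920749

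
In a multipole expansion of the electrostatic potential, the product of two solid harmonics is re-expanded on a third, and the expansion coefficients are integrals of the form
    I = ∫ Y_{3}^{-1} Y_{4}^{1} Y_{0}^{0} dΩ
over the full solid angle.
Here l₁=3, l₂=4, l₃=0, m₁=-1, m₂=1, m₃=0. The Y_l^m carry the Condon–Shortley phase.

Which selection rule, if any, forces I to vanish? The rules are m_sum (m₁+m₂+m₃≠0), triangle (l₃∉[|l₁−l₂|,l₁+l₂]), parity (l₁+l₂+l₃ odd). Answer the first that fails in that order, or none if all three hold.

Σmᵢ = 0  ✓
l₃∈[|l₁−l₂|,l₁+l₂]=[1,7], have l₃=0  ✗
Σlᵢ = 7 ⇒ odd

triangle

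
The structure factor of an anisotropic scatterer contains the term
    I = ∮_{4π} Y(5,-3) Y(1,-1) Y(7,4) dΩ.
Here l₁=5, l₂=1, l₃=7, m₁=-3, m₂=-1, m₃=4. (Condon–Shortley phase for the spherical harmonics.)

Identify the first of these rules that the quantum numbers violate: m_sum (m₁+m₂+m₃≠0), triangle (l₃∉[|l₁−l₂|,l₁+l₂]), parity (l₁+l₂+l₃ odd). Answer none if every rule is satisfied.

m₁+m₂+m₃ = -3 − 1 + 4 = 0  ✓
triangle: |5−1|=4 ≤ l₃=7 ≤ 5+1=6  ✗
parity: l₁+l₂+l₃ = 13 is odd

triangle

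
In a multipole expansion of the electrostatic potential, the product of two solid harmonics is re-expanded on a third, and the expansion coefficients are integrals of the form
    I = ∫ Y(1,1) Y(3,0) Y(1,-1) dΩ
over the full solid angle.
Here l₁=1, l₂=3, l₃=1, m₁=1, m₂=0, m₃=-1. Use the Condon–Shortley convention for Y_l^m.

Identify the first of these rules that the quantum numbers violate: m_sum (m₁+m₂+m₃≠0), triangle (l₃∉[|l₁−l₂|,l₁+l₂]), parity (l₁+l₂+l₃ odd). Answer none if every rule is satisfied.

triangle

Σmᵢ = 0  ✓
l₃∈[|l₁−l₂|,l₁+l₂]=[2,4], have l₃=1  ✗
Σlᵢ = 5 ⇒ odd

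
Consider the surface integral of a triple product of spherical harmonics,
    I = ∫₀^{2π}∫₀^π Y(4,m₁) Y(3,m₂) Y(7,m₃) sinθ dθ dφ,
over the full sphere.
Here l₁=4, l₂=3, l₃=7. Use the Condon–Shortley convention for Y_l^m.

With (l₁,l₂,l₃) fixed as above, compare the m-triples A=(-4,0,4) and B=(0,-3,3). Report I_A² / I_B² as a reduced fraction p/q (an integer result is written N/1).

Same 4,3,7: normalisation and zero-m 3j drop out of the ratio.
A: Δ: 0! 8! 6! / 15! → 1/45045; sum: t=0:+1/1451520 = 1/1451520; 3j²(4 3 7; -4 0 4) = Δ·Π!·Σ² = 1/273  (sign -1)
B: Δ: 0! 8! 6! / 15! → 1/45045; sum: t=0:+1/414720 = 1/414720; 3j²(4 3 7; 0 -3 3) = Δ·Π!·Σ² = 2/429  (sign +1)
I_A²/I_B² = (1/273)/(2/429) = 11/14

11/14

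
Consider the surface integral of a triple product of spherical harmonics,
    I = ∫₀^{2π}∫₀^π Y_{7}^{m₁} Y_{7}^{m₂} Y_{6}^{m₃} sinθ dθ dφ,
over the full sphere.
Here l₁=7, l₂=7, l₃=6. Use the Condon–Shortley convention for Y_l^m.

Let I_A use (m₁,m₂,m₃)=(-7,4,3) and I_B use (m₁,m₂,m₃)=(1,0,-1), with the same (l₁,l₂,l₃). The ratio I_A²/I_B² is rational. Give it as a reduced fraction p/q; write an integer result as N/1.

l's match ⇒ only the (l;m) 3-j factors differ between A and B.
A: triangle coeff Δ(7,7,6) = 1/2444321880; Σ_t [8,8]: t=8:+1/1045094400 = 1/1045094400; (3j)²=11/646 [(7 7 6; -7 4 3)], sign=-1
B: triangle coeff Δ(7,7,6) = 1/2444321880; Σ_t [1,6]: t=1:−1/435456000 t=2:+1/8294400 t=3:−1/1244160 t=4:+1/995328 t=5:−1/4147200 t=6:+1/124416000 = 1/11612160; (3j)²=125/92378 [(7 7 6; 1 0 -1)], sign=-1
I_A²/I_B² = (11/646)/(125/92378) = 1573/125

1573/125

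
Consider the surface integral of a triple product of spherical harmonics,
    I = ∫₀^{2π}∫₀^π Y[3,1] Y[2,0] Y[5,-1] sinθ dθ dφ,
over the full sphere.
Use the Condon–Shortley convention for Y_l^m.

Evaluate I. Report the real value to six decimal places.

m-sum 0 ✓  L=10 even ✓  1≤5≤5 ✓
Π(2lᵢ+1) = 7×5×11 = 385
triangle coeff Δ(3,2,5) = 1/2310
Σ_t [0,0]: t=0:+1/144 = 1/144
(3j)²=10/231 [(3 2 5; 0 0 0)], sign=-1
Σ_t [0,0]: t=0:+1/192 = 1/192
(3j)²=3/77 [(3 2 5; 1 0 -1)], sign=+1
⇒ 4πI² = 50/77
I = (-1)√(50/77/(4π)) = -0.22731846

-0.227318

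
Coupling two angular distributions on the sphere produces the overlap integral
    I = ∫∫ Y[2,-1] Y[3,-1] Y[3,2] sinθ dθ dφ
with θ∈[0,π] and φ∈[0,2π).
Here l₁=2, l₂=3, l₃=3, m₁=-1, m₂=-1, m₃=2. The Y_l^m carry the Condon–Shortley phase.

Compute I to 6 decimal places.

Rules hold: Σm=0, L=8 even, 1≤3≤5.
N = 5·7·7 = 245
Δ = 2!·2!·4!/9! = 1/3780
Racah Σ t=0..2: t=0:+1/24 t=1:−1/4 t=2:+1/24 = -1/6
⇒ 3j(2 3 3; 0 0 0)² = 4/105, sgn +1
Racah Σ t=1..2: t=1:−1/12 t=2:+1/48 = -1/16
⇒ 3j(2 3 3; -1 -1 2)² = 1/28, sgn +1
4πI² = N·(3j₀)²·(3jₘ)² = 1/3
I = +1·√(0.333333/4π) = 0.16286750

0.162868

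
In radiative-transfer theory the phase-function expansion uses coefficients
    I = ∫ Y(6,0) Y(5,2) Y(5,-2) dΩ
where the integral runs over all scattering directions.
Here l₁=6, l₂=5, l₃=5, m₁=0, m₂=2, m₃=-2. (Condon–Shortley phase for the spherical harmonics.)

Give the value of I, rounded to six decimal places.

-0.110455

m-sum 0 ✓  L=16 even ✓  1≤5≤11 ✓
Π(2lᵢ+1) = 13×11×11 = 1573
triangle coeff Δ(6,5,5) = 1/28588560
Σ_t [1,5]: t=1:−1/345600 t=2:+1/13824 t=3:−1/5184 t=4:+1/13824 t=5:−1/345600 = -7/129600
(3j)²=80/7293 [(6 5 5; 0 0 0)], sign=+1
Σ_t [3,6]: t=3:−1/31104 t=4:+1/13824 t=5:−1/57600 t=6:+1/3110400 = 1/43200
(3j)²=108/12155 [(6 5 5; 0 2 -2)], sign=-1
⇒ 4πI² = 576/3757
I = (-1)√(576/3757/(4π)) = -0.11045508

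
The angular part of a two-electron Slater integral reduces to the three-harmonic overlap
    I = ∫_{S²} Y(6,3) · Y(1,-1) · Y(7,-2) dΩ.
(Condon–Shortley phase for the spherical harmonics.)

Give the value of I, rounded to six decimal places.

m-sum 0 ✓  L=14 even ✓  5≤7≤7 ✓
Π(2lᵢ+1) = 13×3×15 = 585
triangle coeff Δ(6,1,7) = 1/1365
Σ_t [0,0]: t=0:+1/518400 = 1/518400
(3j)²=7/195 [(6 1 7; 0 0 0)], sign=-1
Σ_t [0,0]: t=0:+1/4354560 = 1/4354560
(3j)²=2/273 [(6 1 7; 3 -1 -2)], sign=-1
⇒ 4πI² = 2/13
I = (+1)√(2/13/(4π)) = 0.11064668

0.110647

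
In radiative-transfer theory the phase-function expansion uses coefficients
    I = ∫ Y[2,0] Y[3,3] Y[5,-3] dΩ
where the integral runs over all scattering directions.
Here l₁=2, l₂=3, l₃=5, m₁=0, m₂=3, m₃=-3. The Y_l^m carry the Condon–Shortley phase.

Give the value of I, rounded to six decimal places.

-0.126792

Rules hold: Σm=0, L=10 even, 1≤5≤5.
N = 5·7·11 = 385
Δ = 0!·4!·6!/11! = 1/2310
Racah Σ t=0..0: t=0:+1/144 = 1/144
⇒ 3j(2 3 5; 0 0 0)² = 10/231, sgn -1
Racah Σ t=0..0: t=0:+1/2880 = 1/2880
⇒ 3j(2 3 5; 0 3 -3)² = 2/165, sgn +1
4πI² = N·(3j₀)²·(3jₘ)² = 20/99
I = -1·√(0.20202/4π) = -0.12679218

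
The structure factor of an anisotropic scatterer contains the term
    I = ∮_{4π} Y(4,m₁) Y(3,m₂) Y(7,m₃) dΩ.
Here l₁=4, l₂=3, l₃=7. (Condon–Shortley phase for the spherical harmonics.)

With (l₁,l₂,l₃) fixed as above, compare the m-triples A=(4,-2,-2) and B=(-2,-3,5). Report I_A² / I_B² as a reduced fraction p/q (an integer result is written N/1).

3/308

Same 4,3,7: normalisation and zero-m 3j drop out of the ratio.
A: Δ: 0! 8! 6! / 15! → 1/45045; sum: t=0:+1/4838400 = 1/4838400; 3j²(4 3 7; 4 -2 -2) = Δ·Π!·Σ² = 1/5005  (sign -1)
B: Δ: 0! 8! 6! / 15! → 1/45045; sum: t=0:+1/1036800 = 1/1036800; 3j²(4 3 7; -2 -3 5) = Δ·Π!·Σ² = 4/195  (sign +1)
I_A²/I_B² = (1/5005)/(4/195) = 3/308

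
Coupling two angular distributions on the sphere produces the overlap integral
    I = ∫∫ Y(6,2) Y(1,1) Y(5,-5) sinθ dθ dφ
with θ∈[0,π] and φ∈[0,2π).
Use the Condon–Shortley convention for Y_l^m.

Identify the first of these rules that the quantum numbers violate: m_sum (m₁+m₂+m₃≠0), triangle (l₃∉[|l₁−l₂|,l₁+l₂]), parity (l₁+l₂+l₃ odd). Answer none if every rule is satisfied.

m_sum

azimuthal sum: 2 + 1 − 5 = -2  ✗
5 ≤ 5 ≤ 7 (triangle on l)
L = 6 + 1 + 5 = 12 (even)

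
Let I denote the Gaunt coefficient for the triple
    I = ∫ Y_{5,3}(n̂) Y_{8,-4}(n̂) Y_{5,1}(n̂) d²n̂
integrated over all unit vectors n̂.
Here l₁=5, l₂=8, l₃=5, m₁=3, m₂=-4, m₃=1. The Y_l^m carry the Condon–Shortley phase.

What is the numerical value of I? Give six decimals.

Checks pass: Σm=0; 18 even; l₃=5∈[3,13].
(2·5+1)(2·8+1)(2·5+1) = 2057
Δ: 8! 2! 8! / 19! → 1/37413090
sum: t=3:−1/1036800 t=4:+1/331776 t=5:−1/1036800 = 1/921600
3j²(5 8 5; 0 0 0) = Δ·Π!·Σ² = 490/46189  (sign -1)
sum: t=0:+1/46448640 t=1:−1/3628800 t=2:+1/4147200 = -1/77414400
3j²(5 8 5; 3 -4 1) = Δ·Π!·Σ² = 3/41990  (sign -1)
combine: 4πI² = 2057·490/46189·3/41990 = 1617/1037153
take √, sign +1: I = 0.01113855

0.011139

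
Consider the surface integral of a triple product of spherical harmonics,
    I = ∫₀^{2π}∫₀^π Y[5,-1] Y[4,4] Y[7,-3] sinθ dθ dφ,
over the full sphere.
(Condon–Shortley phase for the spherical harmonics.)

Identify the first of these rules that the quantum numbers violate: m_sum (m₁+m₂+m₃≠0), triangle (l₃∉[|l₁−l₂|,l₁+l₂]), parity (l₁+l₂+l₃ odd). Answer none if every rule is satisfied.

none

azimuthal sum: -1 + 4 − 3 = 0  ✓
1 ≤ 7 ≤ 9 (triangle on l)  ✓
L = 5 + 4 + 7 = 16 (even)  ✓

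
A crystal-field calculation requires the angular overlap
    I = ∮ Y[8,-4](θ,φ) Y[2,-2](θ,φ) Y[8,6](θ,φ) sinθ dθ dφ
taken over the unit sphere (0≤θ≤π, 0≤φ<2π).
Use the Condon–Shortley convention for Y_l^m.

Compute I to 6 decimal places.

-0.126680

Rules hold: Σm=0, L=18 even, 6≤8≤10.
N = 17·5·17 = 1445
Δ = 2!·14!·2!/19! = 1/348840
Racah Σ t=0..2: t=0:+1/116121600 t=1:−1/25401600 t=2:+1/116121600 = -1/45158400
⇒ 3j(8 2 8; 0 0 0)² = 24/1615, sgn -1
Racah Σ t=0..0: t=0:+1/3832012800 = 1/3832012800
⇒ 3j(8 2 8; -4 -2 6)² = 91/9690, sgn +1
4πI² = N·(3j₀)²·(3jₘ)² = 364/1805
I = -1·√(0.201662/4π) = -0.12667974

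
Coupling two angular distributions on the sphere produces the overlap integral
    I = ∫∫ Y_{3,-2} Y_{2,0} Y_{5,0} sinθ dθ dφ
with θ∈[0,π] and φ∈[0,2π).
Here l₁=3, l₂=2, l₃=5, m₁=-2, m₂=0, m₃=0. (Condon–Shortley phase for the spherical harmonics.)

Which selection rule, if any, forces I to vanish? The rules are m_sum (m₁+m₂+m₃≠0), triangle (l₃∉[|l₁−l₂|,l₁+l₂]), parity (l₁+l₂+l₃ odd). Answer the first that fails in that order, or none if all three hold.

azimuthal sum: -2 + 0 + 0 = -2  ✗
1 ≤ 5 ≤ 5 (triangle on l)
L = 3 + 2 + 5 = 10 (even)

m_sum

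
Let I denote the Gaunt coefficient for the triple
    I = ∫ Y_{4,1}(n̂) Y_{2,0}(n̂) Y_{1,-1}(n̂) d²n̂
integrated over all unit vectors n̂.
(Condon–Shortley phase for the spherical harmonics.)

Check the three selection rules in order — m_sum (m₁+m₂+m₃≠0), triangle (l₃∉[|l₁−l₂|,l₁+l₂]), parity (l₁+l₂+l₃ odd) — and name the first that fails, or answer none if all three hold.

triangle

Σmᵢ = 0  ✓
l₃∈[|l₁−l₂|,l₁+l₂]=[2,6], have l₃=1  ✗
Σlᵢ = 7 ⇒ odd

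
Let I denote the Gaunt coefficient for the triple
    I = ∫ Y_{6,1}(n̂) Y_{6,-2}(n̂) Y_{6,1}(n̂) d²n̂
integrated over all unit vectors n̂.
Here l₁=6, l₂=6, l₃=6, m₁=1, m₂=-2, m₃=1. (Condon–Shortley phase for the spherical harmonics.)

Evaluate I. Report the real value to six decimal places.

0.117335

m-sum 0 ✓  L=18 even ✓  0≤6≤12 ✓
Π(2lᵢ+1) = 13×13×13 = 2197
triangle coeff Δ(6,6,6) = 1/325909584
Σ_t [0,6]: t=0:+1/373248000 t=1:−1/1728000 t=2:+1/110592 t=3:−1/46656 t=4:+1/110592 t=5:−1/1728000 t=6:+1/373248000 = -7/1555200
(3j)²=400/46189 [(6 6 6; 0 0 0)], sign=-1
Σ_t [0,4]: t=0:+1/4147200 t=1:−1/207360 t=2:+1/82944 t=3:−1/207360 t=4:+1/4147200 = 1/345600
(3j)²=420/46189 [(6 6 6; 1 -2 1)], sign=-1
⇒ 4πI² = 2184000/12623809
I = (+1)√(2184000/12623809/(4π)) = 0.11733462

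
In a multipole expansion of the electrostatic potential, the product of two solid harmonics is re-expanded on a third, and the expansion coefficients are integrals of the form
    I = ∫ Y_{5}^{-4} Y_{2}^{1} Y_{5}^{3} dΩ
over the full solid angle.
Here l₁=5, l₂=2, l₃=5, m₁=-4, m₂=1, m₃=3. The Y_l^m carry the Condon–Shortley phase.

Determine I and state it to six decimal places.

0.196098

Checks pass: Σm=0; 12 even; l₃=5∈[3,7].
(2·5+1)(2·2+1)(2·5+1) = 605
Δ: 2! 8! 2! / 13! → 1/38610
sum: t=0:+1/2880 t=1:−1/576 t=2:+1/2880 = -1/960
3j²(5 2 5; 0 0 0) = Δ·Π!·Σ² = 10/429  (sign +1)
sum: t=1:−1/80640 t=2:+1/10080 = 1/11520
3j²(5 2 5; -4 1 3) = Δ·Π!·Σ² = 49/1430  (sign +1)
combine: 4πI² = 605·10/429·49/1430 = 245/507
take √, sign +1: I = 0.19609844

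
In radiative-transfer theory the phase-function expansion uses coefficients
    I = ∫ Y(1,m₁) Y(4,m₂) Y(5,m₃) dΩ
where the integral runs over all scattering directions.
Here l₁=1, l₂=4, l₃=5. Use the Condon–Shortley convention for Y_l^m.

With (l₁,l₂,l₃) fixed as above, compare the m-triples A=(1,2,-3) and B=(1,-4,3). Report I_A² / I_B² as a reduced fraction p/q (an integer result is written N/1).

Same 1,4,5: normalisation and zero-m 3j drop out of the ratio.
A: Δ: 0! 2! 8! / 11! → 1/495; sum: t=0:+1/2880 = 1/2880; 3j²(1 4 5; 1 2 -3) = Δ·Π!·Σ² = 28/495  (sign +1)
B: Δ: 0! 2! 8! / 11! → 1/495; sum: t=0:+1/80640 = 1/80640; 3j²(1 4 5; 1 -4 3) = Δ·Π!·Σ² = 1/495  (sign +1)
I_A²/I_B² = (28/495)/(1/495) = 28/1

28/1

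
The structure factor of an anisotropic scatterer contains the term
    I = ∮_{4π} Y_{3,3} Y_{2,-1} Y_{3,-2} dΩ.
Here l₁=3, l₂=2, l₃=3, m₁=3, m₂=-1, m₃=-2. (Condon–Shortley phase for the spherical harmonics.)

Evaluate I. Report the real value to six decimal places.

-0.210261

Checks pass: Σm=0; 8 even; l₃=3∈[1,5].
(2·3+1)(2·2+1)(2·3+1) = 245
Δ: 2! 4! 2! / 9! → 1/3780
sum: t=0:+1/24 t=1:−1/4 t=2:+1/24 = -1/6
3j²(3 2 3; 0 0 0) = Δ·Π!·Σ² = 4/105  (sign +1)
sum: t=0:+1/48 = 1/48
3j²(3 2 3; 3 -1 -2) = Δ·Π!·Σ² = 5/84  (sign -1)
combine: 4πI² = 245·4/105·5/84 = 5/9
take √, sign -1: I = -0.21026104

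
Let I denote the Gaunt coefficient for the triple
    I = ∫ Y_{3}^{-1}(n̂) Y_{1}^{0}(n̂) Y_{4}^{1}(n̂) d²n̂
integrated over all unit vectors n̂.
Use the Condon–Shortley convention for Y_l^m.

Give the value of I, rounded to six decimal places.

m-sum 0 ✓  L=8 even ✓  2≤4≤4 ✓
Π(2lᵢ+1) = 7×3×9 = 189
triangle coeff Δ(3,1,4) = 1/252
Σ_t [0,0]: t=0:+1/36 = 1/36
(3j)²=4/63 [(3 1 4; 0 0 0)], sign=+1
Σ_t [0,0]: t=0:+1/48 = 1/48
(3j)²=5/84 [(3 1 4; -1 0 1)], sign=-1
⇒ 4πI² = 5/7
I = (-1)√(5/7/(4π)) = -0.23841361

-0.238414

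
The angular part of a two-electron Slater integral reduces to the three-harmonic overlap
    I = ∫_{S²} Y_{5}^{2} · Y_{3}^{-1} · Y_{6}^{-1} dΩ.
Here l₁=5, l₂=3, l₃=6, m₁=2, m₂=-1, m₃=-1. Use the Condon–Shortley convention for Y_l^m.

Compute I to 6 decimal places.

0.080575

m-sum 0 ✓  L=14 even ✓  2≤6≤8 ✓
Π(2lᵢ+1) = 11×7×13 = 1001
triangle coeff Δ(5,3,6) = 1/675675
Σ_t [0,2]: t=0:+1/8640 t=1:−1/2304 t=2:+1/8640 = -7/34560
(3j)²=7/429 [(5 3 6; 0 0 0)], sign=-1
Σ_t [0,2]: t=0:+1/5760 t=1:−1/8640 t=2:+1/241920 = 1/16128
(3j)²=5/1001 [(5 3 6; 2 -1 -1)], sign=-1
⇒ 4πI² = 35/429
I = (+1)√(35/429/(4π)) = 0.08057502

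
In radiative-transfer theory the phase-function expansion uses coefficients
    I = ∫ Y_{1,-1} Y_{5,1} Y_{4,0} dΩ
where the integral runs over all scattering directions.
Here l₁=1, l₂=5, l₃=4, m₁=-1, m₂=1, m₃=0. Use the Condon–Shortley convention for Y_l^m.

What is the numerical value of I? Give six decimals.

m-sum 0 ✓  L=10 even ✓  4≤4≤6 ✓
Π(2lᵢ+1) = 3×11×9 = 297
triangle coeff Δ(1,5,4) = 1/495
Σ_t [1,1]: t=1:−1/576 = -1/576
(3j)²=5/99 [(1 5 4; 0 0 0)], sign=-1
Σ_t [2,2]: t=2:+1/1152 = 1/1152
(3j)²=1/33 [(1 5 4; -1 1 0)], sign=+1
⇒ 4πI² = 5/11
I = (-1)√(5/11/(4π)) = -0.19018827

-0.190188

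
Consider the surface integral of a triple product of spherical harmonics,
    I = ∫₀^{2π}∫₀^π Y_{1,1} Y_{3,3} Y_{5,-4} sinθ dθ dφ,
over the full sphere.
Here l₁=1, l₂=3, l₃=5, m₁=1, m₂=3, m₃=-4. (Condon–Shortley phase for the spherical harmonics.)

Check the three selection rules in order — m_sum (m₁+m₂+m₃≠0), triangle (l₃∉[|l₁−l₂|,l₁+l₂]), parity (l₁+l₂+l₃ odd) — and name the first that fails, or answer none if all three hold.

Σmᵢ = 0  ✓
l₃∈[|l₁−l₂|,l₁+l₂]=[2,4], have l₃=5  ✗
Σlᵢ = 9 ⇒ odd

triangle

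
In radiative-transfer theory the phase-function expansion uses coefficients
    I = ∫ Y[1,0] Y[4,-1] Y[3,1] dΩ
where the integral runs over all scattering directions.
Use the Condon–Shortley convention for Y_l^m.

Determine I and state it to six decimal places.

m-sum 0 ✓  L=8 even ✓  3≤3≤5 ✓
Π(2lᵢ+1) = 3×9×7 = 189
triangle coeff Δ(1,4,3) = 1/252
Σ_t [1,1]: t=1:−1/36 = -1/36
(3j)²=4/63 [(1 4 3; 0 0 0)], sign=+1
Σ_t [1,1]: t=1:−1/48 = -1/48
(3j)²=5/84 [(1 4 3; 0 -1 1)], sign=-1
⇒ 4πI² = 5/7
I = (-1)√(5/7/(4π)) = -0.23841361

-0.238414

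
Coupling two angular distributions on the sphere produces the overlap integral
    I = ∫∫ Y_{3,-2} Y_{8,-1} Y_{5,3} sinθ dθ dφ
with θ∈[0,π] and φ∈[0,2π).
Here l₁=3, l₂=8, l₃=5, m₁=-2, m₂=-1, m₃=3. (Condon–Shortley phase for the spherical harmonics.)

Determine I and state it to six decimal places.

-0.057718

Rules hold: Σm=0, L=16 even, 5≤5≤11.
N = 7·17·11 = 1309
Δ = 6!·0!·10!/17! = 1/136136
Racah Σ t=3..3: t=3:−1/518400 = -1/518400
⇒ 3j(3 8 5; 0 0 0)² = 56/2431, sgn +1
Racah Σ t=5..5: t=5:−1/9676800 = -1/9676800
⇒ 3j(3 8 5; -2 -1 3)² = 27/19448, sgn -1
4πI² = N·(3j₀)²·(3jₘ)² = 1323/31603
I = -1·√(0.0418631/4π) = -0.05771794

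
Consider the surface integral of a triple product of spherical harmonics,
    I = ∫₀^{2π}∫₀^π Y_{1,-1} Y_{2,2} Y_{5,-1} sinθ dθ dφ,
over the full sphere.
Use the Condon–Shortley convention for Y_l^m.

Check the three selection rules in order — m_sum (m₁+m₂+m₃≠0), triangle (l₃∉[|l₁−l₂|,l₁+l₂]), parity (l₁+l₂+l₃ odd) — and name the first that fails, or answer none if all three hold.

triangle

azimuthal sum: -1 + 2 − 1 = 0  ✓
1 ≤ 5 ≤ 3 (triangle on l)  ✗
L = 1 + 2 + 5 = 8 (even)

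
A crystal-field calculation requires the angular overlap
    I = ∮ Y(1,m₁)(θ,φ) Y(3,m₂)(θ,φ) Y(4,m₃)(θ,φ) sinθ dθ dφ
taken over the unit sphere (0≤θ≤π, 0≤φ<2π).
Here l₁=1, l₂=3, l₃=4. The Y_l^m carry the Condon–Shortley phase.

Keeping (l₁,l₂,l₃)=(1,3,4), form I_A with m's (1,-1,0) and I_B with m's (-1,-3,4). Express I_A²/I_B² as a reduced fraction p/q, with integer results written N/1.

3/14

Same 1,3,4: normalisation and zero-m 3j drop out of the ratio.
A: Δ: 0! 2! 6! / 9! → 1/252; sum: t=0:+1/96 = 1/96; 3j²(1 3 4; 1 -1 0) = Δ·Π!·Σ² = 1/42  (sign +1)
B: Δ: 0! 2! 6! / 9! → 1/252; sum: t=0:+1/1440 = 1/1440; 3j²(1 3 4; -1 -3 4) = Δ·Π!·Σ² = 1/9  (sign +1)
I_A²/I_B² = (1/42)/(1/9) = 3/14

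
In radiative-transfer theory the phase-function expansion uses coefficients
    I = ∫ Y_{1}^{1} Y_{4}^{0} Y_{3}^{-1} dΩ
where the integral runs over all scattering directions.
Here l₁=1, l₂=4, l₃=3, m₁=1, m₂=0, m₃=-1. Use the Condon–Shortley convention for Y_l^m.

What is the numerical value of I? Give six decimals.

Checks pass: Σm=0; 8 even; l₃=3∈[3,5].
(2·1+1)(2·4+1)(2·3+1) = 189
Δ: 2! 0! 6! / 9! → 1/252
sum: t=1:−1/36 = -1/36
3j²(1 4 3; 0 0 0) = Δ·Π!·Σ² = 4/63  (sign +1)
sum: t=0:+1/96 = 1/96
3j²(1 4 3; 1 0 -1) = Δ·Π!·Σ² = 1/42  (sign +1)
combine: 4πI² = 189·4/63·1/42 = 2/7
take √, sign +1: I = 0.15078601

0.150786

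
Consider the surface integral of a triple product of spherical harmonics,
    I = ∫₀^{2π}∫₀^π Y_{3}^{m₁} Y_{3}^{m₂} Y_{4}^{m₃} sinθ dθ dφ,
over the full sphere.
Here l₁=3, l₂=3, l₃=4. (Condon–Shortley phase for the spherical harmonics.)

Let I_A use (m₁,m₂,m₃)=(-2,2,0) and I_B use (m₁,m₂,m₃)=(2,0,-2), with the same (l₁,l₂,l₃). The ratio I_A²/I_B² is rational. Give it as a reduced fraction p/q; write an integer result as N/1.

Shared (l₁,l₂,l₃)=(3,3,4): N and (l;000)² cancel in I_A²/I_B².
A: Δ = 2!·4!·4!/11! = 1/34650; Racah Σ t=1..2: t=1:−1/576 t=2:+1/72 = 7/576; ⇒ 3j(3 3 4; -2 2 0)² = 7/198, sgn +1
B: Δ = 2!·4!·4!/11! = 1/34650; Racah Σ t=0..1: t=0:+1/72 t=1:−1/96 = 1/288; ⇒ 3j(3 3 4; 2 0 -2)² = 1/462, sgn +1
I_A²/I_B² = (7/198)/(1/462) = 49/3

49/3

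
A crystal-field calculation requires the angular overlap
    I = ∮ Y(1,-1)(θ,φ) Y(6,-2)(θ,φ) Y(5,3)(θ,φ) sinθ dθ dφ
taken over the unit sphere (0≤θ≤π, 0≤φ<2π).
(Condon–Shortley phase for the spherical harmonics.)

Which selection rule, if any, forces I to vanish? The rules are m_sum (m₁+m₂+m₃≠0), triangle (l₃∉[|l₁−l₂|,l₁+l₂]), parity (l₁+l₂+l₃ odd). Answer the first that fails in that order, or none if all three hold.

m₁+m₂+m₃ = -1 − 2 + 3 = 0  ✓
triangle: |1−6|=5 ≤ l₃=5 ≤ 1+6=7  ✓
parity: l₁+l₂+l₃ = 12 is even  ✓

none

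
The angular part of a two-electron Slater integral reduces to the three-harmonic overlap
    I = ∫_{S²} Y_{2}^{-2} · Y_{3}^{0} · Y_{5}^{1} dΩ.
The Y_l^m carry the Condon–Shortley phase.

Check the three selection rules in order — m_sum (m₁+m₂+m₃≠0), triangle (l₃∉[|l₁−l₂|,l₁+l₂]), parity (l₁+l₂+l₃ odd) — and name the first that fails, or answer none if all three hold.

Σmᵢ = -1  ✗
l₃∈[|l₁−l₂|,l₁+l₂]=[1,5], have l₃=5
Σlᵢ = 10 ⇒ even

m_sum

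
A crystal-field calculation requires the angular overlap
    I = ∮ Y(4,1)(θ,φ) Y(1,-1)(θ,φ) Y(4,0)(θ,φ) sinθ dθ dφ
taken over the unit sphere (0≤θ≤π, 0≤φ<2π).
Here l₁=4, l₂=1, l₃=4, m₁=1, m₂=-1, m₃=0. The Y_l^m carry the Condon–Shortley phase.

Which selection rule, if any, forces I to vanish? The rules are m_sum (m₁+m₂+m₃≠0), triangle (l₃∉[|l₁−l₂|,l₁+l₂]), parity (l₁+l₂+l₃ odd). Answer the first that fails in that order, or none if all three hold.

parity

Σmᵢ = 0  ✓
l₃∈[|l₁−l₂|,l₁+l₂]=[3,5], have l₃=4  ✓
Σlᵢ = 9 ⇒ odd  ✗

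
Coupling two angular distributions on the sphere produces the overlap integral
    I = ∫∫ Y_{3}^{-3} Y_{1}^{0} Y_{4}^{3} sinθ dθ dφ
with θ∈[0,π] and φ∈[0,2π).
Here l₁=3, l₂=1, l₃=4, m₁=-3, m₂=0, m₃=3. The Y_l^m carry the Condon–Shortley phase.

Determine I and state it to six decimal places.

Checks pass: Σm=0; 8 even; l₃=4∈[2,4].
(2·3+1)(2·1+1)(2·4+1) = 189
Δ: 0! 6! 2! / 9! → 1/252
sum: t=0:+1/36 = 1/36
3j²(3 1 4; 0 0 0) = Δ·Π!·Σ² = 4/63  (sign +1)
sum: t=0:+1/720 = 1/720
3j²(3 1 4; -3 0 3) = Δ·Π!·Σ² = 1/36  (sign -1)
combine: 4πI² = 189·4/63·1/36 = 1/3
take √, sign -1: I = -0.16286750

-0.162868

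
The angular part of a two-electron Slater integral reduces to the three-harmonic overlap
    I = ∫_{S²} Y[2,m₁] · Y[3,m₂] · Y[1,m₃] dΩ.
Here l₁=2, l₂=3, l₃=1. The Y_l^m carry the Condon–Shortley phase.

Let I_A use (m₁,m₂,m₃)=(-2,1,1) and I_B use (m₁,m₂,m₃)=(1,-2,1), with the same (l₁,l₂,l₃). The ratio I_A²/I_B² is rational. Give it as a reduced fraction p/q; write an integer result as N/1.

1/10

l's match ⇒ only the (l;m) 3-j factors differ between A and B.
A: triangle coeff Δ(2,3,1) = 1/105; Σ_t [4,4]: t=4:+1/48 = 1/48; (3j)²=1/105 [(2 3 1; -2 1 1)], sign=+1
B: triangle coeff Δ(2,3,1) = 1/105; Σ_t [1,1]: t=1:−1/12 = -1/12; (3j)²=2/21 [(2 3 1; 1 -2 1)], sign=-1
I_A²/I_B² = (1/105)/(2/21) = 1/10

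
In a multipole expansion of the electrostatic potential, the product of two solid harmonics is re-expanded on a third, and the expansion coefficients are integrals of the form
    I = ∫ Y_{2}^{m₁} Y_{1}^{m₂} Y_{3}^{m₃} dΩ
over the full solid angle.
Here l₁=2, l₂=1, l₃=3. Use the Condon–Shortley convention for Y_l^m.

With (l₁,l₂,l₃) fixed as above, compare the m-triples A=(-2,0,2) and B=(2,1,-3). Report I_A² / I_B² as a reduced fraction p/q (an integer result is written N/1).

Same 2,1,3: normalisation and zero-m 3j drop out of the ratio.
A: Δ: 0! 4! 2! / 7! → 1/105; sum: t=0:+1/24 = 1/24; 3j²(2 1 3; -2 0 2) = Δ·Π!·Σ² = 1/21  (sign -1)
B: Δ: 0! 4! 2! / 7! → 1/105; sum: t=0:+1/48 = 1/48; 3j²(2 1 3; 2 1 -3) = Δ·Π!·Σ² = 1/7  (sign +1)
I_A²/I_B² = (1/21)/(1/7) = 1/3

1/3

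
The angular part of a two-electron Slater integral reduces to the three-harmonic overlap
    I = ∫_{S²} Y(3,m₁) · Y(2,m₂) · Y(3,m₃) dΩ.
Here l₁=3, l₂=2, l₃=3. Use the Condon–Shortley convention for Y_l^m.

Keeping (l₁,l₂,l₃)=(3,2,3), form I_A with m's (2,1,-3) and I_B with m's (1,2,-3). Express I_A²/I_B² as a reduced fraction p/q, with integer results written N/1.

Same 3,2,3: normalisation and zero-m 3j drop out of the ratio.
A: Δ: 2! 4! 2! / 9! → 1/3780; sum: t=1:−1/48 = -1/48; 3j²(3 2 3; 2 1 -3) = Δ·Π!·Σ² = 5/84  (sign -1)
B: Δ: 2! 4! 2! / 9! → 1/3780; sum: t=2:+1/96 = 1/96; 3j²(3 2 3; 1 2 -3) = Δ·Π!·Σ² = 1/42  (sign +1)
I_A²/I_B² = (5/84)/(1/42) = 5/2

5/2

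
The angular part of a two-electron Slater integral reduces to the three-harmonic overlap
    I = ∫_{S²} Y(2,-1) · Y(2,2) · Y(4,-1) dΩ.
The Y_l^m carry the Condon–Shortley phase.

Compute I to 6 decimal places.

Checks pass: Σm=0; 8 even; l₃=4∈[0,4].
(2·2+1)(2·2+1)(2·4+1) = 225
Δ: 0! 4! 4! / 9! → 1/630
sum: t=0:+1/16 = 1/16
3j²(2 2 4; 0 0 0) = Δ·Π!·Σ² = 2/35  (sign +1)
sum: t=0:+1/144 = 1/144
3j²(2 2 4; -1 2 -1) = Δ·Π!·Σ² = 1/126  (sign -1)
combine: 4πI² = 225·2/35·1/126 = 5/49
take √, sign -1: I = -0.09011188

-0.090112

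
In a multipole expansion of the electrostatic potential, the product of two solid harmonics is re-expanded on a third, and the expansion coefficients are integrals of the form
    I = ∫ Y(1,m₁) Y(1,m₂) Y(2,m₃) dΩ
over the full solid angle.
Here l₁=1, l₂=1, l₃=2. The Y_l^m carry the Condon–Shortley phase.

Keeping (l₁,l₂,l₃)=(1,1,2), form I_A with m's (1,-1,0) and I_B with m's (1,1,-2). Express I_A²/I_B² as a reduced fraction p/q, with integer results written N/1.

1/6

Same 1,1,2: normalisation and zero-m 3j drop out of the ratio.
A: Δ: 0! 2! 2! / 5! → 1/30; sum: t=0:+1/4 = 1/4; 3j²(1 1 2; 1 -1 0) = Δ·Π!·Σ² = 1/30  (sign +1)
B: Δ: 0! 2! 2! / 5! → 1/30; sum: t=0:+1/4 = 1/4; 3j²(1 1 2; 1 1 -2) = Δ·Π!·Σ² = 1/5  (sign +1)
I_A²/I_B² = (1/30)/(1/5) = 1/6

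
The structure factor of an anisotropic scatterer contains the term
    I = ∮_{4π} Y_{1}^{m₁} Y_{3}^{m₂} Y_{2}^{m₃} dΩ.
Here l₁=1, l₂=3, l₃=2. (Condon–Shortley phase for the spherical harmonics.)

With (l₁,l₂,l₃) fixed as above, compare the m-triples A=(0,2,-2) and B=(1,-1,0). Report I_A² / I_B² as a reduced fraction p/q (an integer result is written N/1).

5/6

l's match ⇒ only the (l;m) 3-j factors differ between A and B.
A: triangle coeff Δ(1,3,2) = 1/105; Σ_t [1,1]: t=1:−1/24 = -1/24; (3j)²=1/21 [(1 3 2; 0 2 -2)], sign=-1
B: triangle coeff Δ(1,3,2) = 1/105; Σ_t [0,0]: t=0:+1/8 = 1/8; (3j)²=2/35 [(1 3 2; 1 -1 0)], sign=+1
I_A²/I_B² = (1/21)/(2/35) = 5/6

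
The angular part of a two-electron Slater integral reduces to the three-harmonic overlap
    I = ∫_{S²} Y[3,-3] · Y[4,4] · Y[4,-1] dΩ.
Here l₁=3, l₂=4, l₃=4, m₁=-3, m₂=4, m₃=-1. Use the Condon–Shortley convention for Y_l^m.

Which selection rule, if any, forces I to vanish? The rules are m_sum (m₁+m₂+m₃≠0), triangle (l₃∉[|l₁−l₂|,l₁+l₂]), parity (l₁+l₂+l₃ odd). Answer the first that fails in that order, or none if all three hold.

Σmᵢ = 0  ✓
l₃∈[|l₁−l₂|,l₁+l₂]=[1,7], have l₃=4  ✓
Σlᵢ = 11 ⇒ odd  ✗

parity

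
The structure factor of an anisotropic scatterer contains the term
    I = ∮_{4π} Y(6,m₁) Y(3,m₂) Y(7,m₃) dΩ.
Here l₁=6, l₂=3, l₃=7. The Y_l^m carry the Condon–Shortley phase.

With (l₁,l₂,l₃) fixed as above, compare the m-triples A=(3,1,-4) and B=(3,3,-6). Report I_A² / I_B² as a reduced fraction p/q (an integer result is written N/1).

54/65

Same 6,3,7: normalisation and zero-m 3j drop out of the ratio.
A: Δ: 2! 10! 4! / 17! → 1/2042040; sum: t=0:+1/1451520 t=1:−1/483840 t=2:+1/2903040 = -1/967680; 3j²(6 3 7; 3 1 -4) = Δ·Π!·Σ² = 81/6188  (sign +1)
B: Δ: 2! 10! 4! / 17! → 1/2042040; sum: t=2:+1/17418240 = 1/17418240; 3j²(6 3 7; 3 3 -6) = Δ·Π!·Σ² = 15/952  (sign -1)
I_A²/I_B² = (81/6188)/(15/952) = 54/65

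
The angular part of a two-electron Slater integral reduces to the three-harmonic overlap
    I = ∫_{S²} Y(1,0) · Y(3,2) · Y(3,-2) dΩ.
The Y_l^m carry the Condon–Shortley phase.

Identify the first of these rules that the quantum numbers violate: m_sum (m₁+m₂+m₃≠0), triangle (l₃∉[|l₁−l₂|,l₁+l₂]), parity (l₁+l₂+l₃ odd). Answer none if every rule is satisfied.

parity

azimuthal sum: 0 + 2 − 2 = 0  ✓
2 ≤ 3 ≤ 4 (triangle on l)  ✓
L = 1 + 3 + 3 = 7 (odd)  ✗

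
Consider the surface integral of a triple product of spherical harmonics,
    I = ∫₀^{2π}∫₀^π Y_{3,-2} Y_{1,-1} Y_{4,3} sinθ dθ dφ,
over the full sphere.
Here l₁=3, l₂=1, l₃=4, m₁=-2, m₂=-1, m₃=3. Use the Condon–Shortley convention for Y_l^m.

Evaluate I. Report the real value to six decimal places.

-0.282095

Rules hold: Σm=0, L=8 even, 2≤4≤4.
N = 7·3·9 = 189
Δ = 0!·6!·2!/9! = 1/252
Racah Σ t=0..0: t=0:+1/36 = 1/36
⇒ 3j(3 1 4; 0 0 0)² = 4/63, sgn +1
Racah Σ t=0..0: t=0:+1/240 = 1/240
⇒ 3j(3 1 4; -2 -1 3)² = 1/12, sgn -1
4πI² = N·(3j₀)²·(3jₘ)² = 1/1
I = -1·√(1/4π) = -0.28209479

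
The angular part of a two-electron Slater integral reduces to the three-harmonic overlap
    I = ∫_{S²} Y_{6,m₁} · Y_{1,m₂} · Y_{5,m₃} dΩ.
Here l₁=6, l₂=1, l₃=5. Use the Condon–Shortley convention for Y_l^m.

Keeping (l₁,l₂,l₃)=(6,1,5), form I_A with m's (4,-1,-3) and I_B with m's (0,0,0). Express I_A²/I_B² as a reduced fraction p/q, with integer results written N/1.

5/4

Shared (l₁,l₂,l₃)=(6,1,5): N and (l;000)² cancel in I_A²/I_B².
A: Δ = 2!·10!·0!/13! = 1/858; Racah Σ t=0..0: t=0:+1/161280 = 1/161280; ⇒ 3j(6 1 5; 4 -1 -3)² = 15/286, sgn +1
B: Δ = 2!·10!·0!/13! = 1/858; Racah Σ t=1..1: t=1:−1/14400 = -1/14400; ⇒ 3j(6 1 5; 0 0 0)² = 6/143, sgn +1
I_A²/I_B² = (15/286)/(6/143) = 5/4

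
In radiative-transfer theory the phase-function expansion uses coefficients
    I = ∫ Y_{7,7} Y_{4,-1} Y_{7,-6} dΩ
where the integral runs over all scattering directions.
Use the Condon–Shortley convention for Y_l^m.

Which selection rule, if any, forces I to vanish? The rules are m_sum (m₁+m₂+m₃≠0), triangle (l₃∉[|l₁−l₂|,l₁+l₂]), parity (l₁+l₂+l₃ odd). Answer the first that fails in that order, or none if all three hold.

m₁+m₂+m₃ = 7 − 1 − 6 = 0  ✓
triangle: |7−4|=3 ≤ l₃=7 ≤ 7+4=11  ✓
parity: l₁+l₂+l₃ = 18 is even  ✓

none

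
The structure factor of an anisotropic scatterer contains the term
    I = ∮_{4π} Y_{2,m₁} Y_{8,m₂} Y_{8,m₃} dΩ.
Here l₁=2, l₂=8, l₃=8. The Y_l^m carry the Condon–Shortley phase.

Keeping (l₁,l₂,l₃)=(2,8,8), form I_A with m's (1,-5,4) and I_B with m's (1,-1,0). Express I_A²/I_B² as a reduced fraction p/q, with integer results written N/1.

l's match ⇒ only the (l;m) 3-j factors differ between A and B.
A: triangle coeff Δ(2,8,8) = 1/348840; Σ_t [0,1]: t=0:+1/479001600 t=1:−1/1916006400 = 1/638668800; (3j)²=117/6460 [(2 8 8; 1 -5 4)], sign=+1
B: triangle coeff Δ(2,8,8) = 1/348840; Σ_t [0,1]: t=0:+1/50803200 t=1:−1/58060800 = 1/406425600; (3j)²=1/3230 [(2 8 8; 1 -1 0)], sign=+1
I_A²/I_B² = (117/6460)/(1/3230) = 117/2

117/2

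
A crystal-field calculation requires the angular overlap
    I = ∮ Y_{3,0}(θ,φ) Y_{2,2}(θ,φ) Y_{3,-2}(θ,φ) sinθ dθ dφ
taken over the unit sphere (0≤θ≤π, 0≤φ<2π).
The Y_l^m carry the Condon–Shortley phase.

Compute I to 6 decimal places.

Checks pass: Σm=0; 8 even; l₃=3∈[1,5].
(2·3+1)(2·2+1)(2·3+1) = 245
Δ: 2! 4! 2! / 9! → 1/3780
sum: t=0:+1/24 t=1:−1/4 t=2:+1/24 = -1/6
3j²(3 2 3; 0 0 0) = Δ·Π!·Σ² = 4/105  (sign +1)
sum: t=2:+1/24 = 1/24
3j²(3 2 3; 0 2 -2) = Δ·Π!·Σ² = 1/21  (sign -1)
combine: 4πI² = 245·4/105·1/21 = 4/9
take √, sign -1: I = -0.18806319

-0.188063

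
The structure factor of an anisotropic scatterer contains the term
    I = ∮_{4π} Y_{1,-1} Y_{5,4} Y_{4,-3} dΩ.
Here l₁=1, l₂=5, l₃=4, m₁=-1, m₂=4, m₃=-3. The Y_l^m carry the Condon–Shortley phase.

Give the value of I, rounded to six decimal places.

Rules hold: Σm=0, L=10 even, 4≤4≤6.
N = 3·11·9 = 297
Δ = 2!·0!·8!/11! = 1/495
Racah Σ t=1..1: t=1:−1/576 = -1/576
⇒ 3j(1 5 4; 0 0 0)² = 5/99, sgn -1
Racah Σ t=2..2: t=2:+1/10080 = 1/10080
⇒ 3j(1 5 4; -1 4 -3)² = 4/55, sgn -1
4πI² = N·(3j₀)²·(3jₘ)² = 12/11
I = +1·√(1.09091/4π) = 0.29463840

0.294638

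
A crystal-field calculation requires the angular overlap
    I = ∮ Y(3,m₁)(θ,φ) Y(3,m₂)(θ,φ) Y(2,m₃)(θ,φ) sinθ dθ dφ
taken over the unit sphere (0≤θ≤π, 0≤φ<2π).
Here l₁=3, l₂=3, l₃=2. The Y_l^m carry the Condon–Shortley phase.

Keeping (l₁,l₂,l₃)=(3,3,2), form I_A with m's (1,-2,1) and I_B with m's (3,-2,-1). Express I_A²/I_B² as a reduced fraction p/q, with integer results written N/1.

3/5

Shared (l₁,l₂,l₃)=(3,3,2): N and (l;000)² cancel in I_A²/I_B².
A: Δ = 4!·2!·2!/9! = 1/3780; Racah Σ t=0..1: t=0:+1/48 t=1:−1/12 = -1/16; ⇒ 3j(3 3 2; 1 -2 1)² = 1/28, sgn +1
B: Δ = 4!·2!·2!/9! = 1/3780; Racah Σ t=0..0: t=0:+1/48 = 1/48; ⇒ 3j(3 3 2; 3 -2 -1)² = 5/84, sgn -1
I_A²/I_B² = (1/28)/(5/84) = 3/5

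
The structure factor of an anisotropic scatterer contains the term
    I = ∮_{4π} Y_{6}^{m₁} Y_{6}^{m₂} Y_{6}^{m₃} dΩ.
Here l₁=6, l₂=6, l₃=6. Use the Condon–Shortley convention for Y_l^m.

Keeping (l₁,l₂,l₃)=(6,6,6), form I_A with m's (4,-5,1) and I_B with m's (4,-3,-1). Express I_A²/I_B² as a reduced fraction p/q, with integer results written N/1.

297/125

Shared (l₁,l₂,l₃)=(6,6,6): N and (l;000)² cancel in I_A²/I_B².
A: Δ = 6!·6!·6!/19! = 1/325909584; Racah Σ t=0..1: t=0:+1/4147200 t=1:−1/10368000 = 1/6912000; ⇒ 3j(6 6 6; 4 -5 1)² = 189/16796, sgn -1
B: Δ = 6!·6!·6!/19! = 1/325909584; Racah Σ t=0..2: t=0:+1/1244160 t=1:−1/691200 t=2:+1/4147200 = -1/2488320; ⇒ 3j(6 6 6; 4 -3 -1)² = 875/184756, sgn +1
I_A²/I_B² = (189/16796)/(875/184756) = 297/125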